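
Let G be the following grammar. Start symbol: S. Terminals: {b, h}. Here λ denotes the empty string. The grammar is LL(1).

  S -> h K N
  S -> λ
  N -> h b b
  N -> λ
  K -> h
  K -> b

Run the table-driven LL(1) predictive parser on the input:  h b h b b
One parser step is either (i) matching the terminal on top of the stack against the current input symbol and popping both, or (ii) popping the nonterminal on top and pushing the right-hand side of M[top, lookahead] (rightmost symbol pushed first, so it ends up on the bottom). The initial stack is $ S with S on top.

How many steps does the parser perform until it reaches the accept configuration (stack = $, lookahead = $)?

     Stack    Input        Action
  1  $ S      h b h b b $  expand S -> h K N
  2  $ N K h  h b h b b $  match h
  3  $ N K    b h b b $    expand K -> b
  4  $ N b    b h b b $    match b
  5  $ N      h b b $      expand N -> h b b
  6  $ b b h  h b b $      match h
  7  $ b b    b b $        match b
  8  $ b      b $          match b
Accept reached after 8 steps.

8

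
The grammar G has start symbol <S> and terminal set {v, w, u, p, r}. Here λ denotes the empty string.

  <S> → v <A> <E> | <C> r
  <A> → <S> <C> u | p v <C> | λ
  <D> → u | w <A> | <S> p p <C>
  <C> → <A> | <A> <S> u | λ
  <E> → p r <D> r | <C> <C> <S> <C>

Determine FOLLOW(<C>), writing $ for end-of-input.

{$, p, r, u, v}

FIRST(<S>) = {p, r, v}  (via <C> r)
FIRST(<A>) = {λ, p, r, v}  (via <S> <C> u)
FIRST(<D>) = {p, r, u, v, w}  (via <S> p p <C>)
FIRST(<C>) = {λ, p, r, v}  (via <A>, <A> <S> u)
FIRST(<E>) = {p, r, v}  (via <C> <C> <S> <C>)
FOLLOW(<S>) includes $ since <S> is the start symbol.
FOLLOW(<D>): in <E>→p r <D> r, <D> is followed by r with FIRST {r}. Thus FOLLOW(<D>) = {r}.
FOLLOW(<S>): in <A>→<S> <C> u, <S> is followed by <C> u with FIRST {p, r, u, v}; in <D>→<S> p p <C>, <S> is followed by p p <C> with FIRST {p}; in <C>→<A> <S> u, <S> is followed by u with FIRST {u}; in <E>→<C> <C> <S> <C>, <S> is followed by <C> with FIRST {λ, p, r, v}; in <E>→<C> <C> <S> <C>, the suffix after <S> is nullable, so FOLLOW(<S>) ⊇ FOLLOW(<E>) = {$, p, r, u, v}. Thus FOLLOW(<S>) = {$, p, r, u, v}.
FOLLOW(<E>): in <S>→v <A> <E>, the suffix after <E> is empty, so FOLLOW(<E>) ⊇ FOLLOW(<S>) = {$, p, r, u, v}. Thus FOLLOW(<E>) = {$, p, r, u, v}.
FOLLOW(<A>): in <S>→v <A> <E>, <A> is followed by <E> with FIRST {p, r, v}; in <D>→w <A>, the suffix after <A> is empty, so FOLLOW(<A>) ⊇ FOLLOW(<D>) = {r}; in <C>→<A>, the suffix after <A> is empty, so FOLLOW(<A>) ⊇ FOLLOW(<C>) = {$, p, r, u, v}; in <C>→<A> <S> u, <A> is followed by <S> u with FIRST {p, r, v}. Thus FOLLOW(<A>) = {$, p, r, u, v}.
FOLLOW(<C>): in <S>→<C> r, <C> is followed by r with FIRST {r}; in <A>→<S> <C> u, <C> is followed by u with FIRST {u}; in <A>→p v <C>, the suffix after <C> is empty, so FOLLOW(<C>) ⊇ FOLLOW(<A>) = {$, p, r, u, v}; in <D>→<S> p p <C>, the suffix after <C> is empty, so FOLLOW(<C>) ⊇ FOLLOW(<D>) = {r}; in <E>→<C> <C> <S> <C> (occurrence 1), <C> is followed by <C> <S> <C> with FIRST {p, r, v}; in <E>→<C> <C> <S> <C> (occurrence 2), <C> is followed by <S> <C> with FIRST {p, r, v}; in <E>→<C> <C> <S> <C> (occurrence 3), the suffix after <C> is empty, so FOLLOW(<C>) ⊇ FOLLOW(<E>) = {$, p, r, u, v}. Thus FOLLOW(<C>) = {$, p, r, u, v}.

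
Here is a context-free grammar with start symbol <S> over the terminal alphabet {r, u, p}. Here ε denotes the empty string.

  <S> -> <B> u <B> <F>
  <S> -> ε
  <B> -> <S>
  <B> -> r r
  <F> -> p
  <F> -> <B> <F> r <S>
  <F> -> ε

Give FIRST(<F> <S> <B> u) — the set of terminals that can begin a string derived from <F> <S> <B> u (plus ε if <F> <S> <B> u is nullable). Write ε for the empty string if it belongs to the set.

{p, r, u}

FIRST(<S>): from <S>-><B> u <B> <F> we get {r, u}; from <S>->ε we get {ε}. So FIRST(<S>) = {ε, r, u}.
FIRST(<B>): from <B>-><S> we get {ε, r, u}; from <B>->r r we get {r}. So FIRST(<B>) = {ε, r, u}.
FIRST(<F>): from <F>->p we get {p}; from <F>-><B> <F> r <S> we get {p, r, u}; from <F>->ε we get {ε}. So FIRST(<F>) = {ε, p, r, u}.
FIRST(<F> <S> <B> u): take FIRST of each symbol in turn, carrying on past any symbol whose FIRST contains ε; result {p, r, u}.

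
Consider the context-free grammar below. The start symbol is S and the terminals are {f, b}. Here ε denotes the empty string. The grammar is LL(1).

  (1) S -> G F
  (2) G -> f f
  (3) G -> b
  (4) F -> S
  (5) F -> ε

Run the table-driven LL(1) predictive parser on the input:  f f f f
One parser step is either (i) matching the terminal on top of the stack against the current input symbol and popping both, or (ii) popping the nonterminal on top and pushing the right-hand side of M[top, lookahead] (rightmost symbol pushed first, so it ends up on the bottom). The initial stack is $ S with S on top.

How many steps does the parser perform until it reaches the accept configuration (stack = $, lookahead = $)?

10

step 1: stack=$ S  input=f f f f $  — expand S -> G F
step 2: stack=$ F G  input=f f f f $  — expand G -> f f
step 3: stack=$ F f f  input=f f f f $  — match f
step 4: stack=$ F f  input=f f f $  — match f
step 5: stack=$ F  input=f f $  — expand F -> S
step 6: stack=$ S  input=f f $  — expand S -> G F
step 7: stack=$ F G  input=f f $  — expand G -> f f
step 8: stack=$ F f f  input=f f $  — match f
step 9: stack=$ F f  input=f $  — match f
step 10: stack=$ F  input=$  — expand F -> ε
Accept reached after 10 steps.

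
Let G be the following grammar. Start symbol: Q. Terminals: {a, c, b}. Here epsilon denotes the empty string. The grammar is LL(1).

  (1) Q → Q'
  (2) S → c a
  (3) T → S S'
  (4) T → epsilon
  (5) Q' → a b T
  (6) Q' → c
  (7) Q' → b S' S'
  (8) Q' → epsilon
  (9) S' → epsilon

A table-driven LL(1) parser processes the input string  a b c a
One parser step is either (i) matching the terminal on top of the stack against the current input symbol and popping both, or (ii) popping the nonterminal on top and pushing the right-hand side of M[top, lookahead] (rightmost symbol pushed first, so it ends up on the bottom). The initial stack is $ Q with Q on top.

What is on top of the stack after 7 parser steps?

a

     Stack     Input      Action
  1  $ Q       a b c a $  expand Q → Q'
  2  $ Q'      a b c a $  expand Q' → a b T
  3  $ T b a   a b c a $  match a
  4  $ T b     b c a $    match b
  5  $ T       c a $      expand T → S S'
  6  $ S' S    c a $      expand S → c a
  7  $ S' a c  c a $      match c
Stack after step 7: $ S' a (top = a).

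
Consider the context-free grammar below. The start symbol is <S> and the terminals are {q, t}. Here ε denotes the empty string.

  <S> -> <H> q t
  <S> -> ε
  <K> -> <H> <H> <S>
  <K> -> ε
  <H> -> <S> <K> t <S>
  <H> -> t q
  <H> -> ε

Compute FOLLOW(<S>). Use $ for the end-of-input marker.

FIRST(<S>) = {ε, q, t}  (via <H> q t)
FIRST(<K>) = {ε, q, t}  (via <H> <H> <S>)
FIRST(<H>) = {ε, q, t}  (via <S> <K> t <S>)
FOLLOW(<S>) includes $ since <S> is the start symbol.
FOLLOW(<K>): in <H>-><S> <K> t <S>, <K> is followed by t <S> with FIRST {t}. Thus FOLLOW(<K>) = {t}.
FOLLOW(<H>): in <S>-><H> q t, <H> is followed by q t with FIRST {q}; in <K>-><H> <H> <S> (occurrence 1), <H> is followed by <H> <S> with FIRST {ε, q, t}; in <K>-><H> <H> <S> (occurrence 1), the suffix after <H> is nullable, so FOLLOW(<H>) ⊇ FOLLOW(<K>) = {t}; in <K>-><H> <H> <S> (occurrence 2), <H> is followed by <S> with FIRST {ε, q, t}; in <K>-><H> <H> <S> (occurrence 2), the suffix after <H> is nullable, so FOLLOW(<H>) ⊇ FOLLOW(<K>) = {t}. Thus FOLLOW(<H>) = {q, t}.
FOLLOW(<S>): in <K>-><H> <H> <S>, the suffix after <S> is empty, so FOLLOW(<S>) ⊇ FOLLOW(<K>) = {t}; in <H>-><S> <K> t <S> (occurrence 1), <S> is followed by <K> t <S> with FIRST {q, t}; in <H>-><S> <K> t <S> (occurrence 2), the suffix after <S> is empty, so FOLLOW(<S>) ⊇ FOLLOW(<H>) = {q, t}. Thus FOLLOW(<S>) = {$, q, t}.

{$, q, t}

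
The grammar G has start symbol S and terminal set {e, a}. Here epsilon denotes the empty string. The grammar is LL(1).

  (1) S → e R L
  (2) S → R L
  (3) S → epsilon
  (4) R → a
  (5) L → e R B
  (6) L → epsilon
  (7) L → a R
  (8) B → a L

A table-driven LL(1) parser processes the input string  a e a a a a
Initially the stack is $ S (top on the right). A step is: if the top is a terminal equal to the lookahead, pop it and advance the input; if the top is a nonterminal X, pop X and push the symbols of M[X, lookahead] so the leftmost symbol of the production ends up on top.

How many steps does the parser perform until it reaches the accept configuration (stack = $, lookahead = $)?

      Stack    Input          Action
   1  $ S      a e a a a a $  expand S → R L
   2  $ L R    a e a a a a $  expand R → a
   3  $ L a    a e a a a a $  match a
   4  $ L      e a a a a $    expand L → e R B
   5  $ B R e  e a a a a $    match e
   6  $ B R    a a a a $      expand R → a
   7  $ B a    a a a a $      match a
   8  $ B      a a a $        expand B → a L
   9  $ L a    a a a $        match a
  10  $ L      a a $          expand L → a R
  11  $ R a    a a $          match a
  12  $ R      a $            expand R → a
  13  $ a      a $            match a
Accept reached after 13 steps.

13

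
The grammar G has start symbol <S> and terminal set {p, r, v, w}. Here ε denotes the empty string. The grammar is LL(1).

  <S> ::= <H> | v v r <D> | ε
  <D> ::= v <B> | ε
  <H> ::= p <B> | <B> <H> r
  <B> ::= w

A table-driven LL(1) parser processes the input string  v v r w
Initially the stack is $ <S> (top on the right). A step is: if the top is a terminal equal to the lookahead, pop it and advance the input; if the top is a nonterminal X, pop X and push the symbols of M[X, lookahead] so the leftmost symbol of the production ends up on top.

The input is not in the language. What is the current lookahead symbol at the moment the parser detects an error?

step 1: stack=$ <S>  input=v v r w $  — expand <S> ::= v v r <D>
step 2: stack=$ <D> r v v  input=v v r w $  — match v
step 3: stack=$ <D> r v  input=v r w $  — match v
step 4: stack=$ <D> r  input=r w $  — match r
step 5: stack=$ <D>  input=w $  — error: M[<D>, w] is empty

w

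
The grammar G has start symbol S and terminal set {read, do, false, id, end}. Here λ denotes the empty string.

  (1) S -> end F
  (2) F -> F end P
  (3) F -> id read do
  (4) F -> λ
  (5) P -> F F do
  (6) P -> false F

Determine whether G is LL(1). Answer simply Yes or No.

FIRST(S) = {end}
FIRST(F) = {λ, end, id}
FIRST(P) = {do, end, false, id}
FOLLOW(S) = {$}
FOLLOW(F) = {$, do, end, id}
FOLLOW(P) = {$, do, end, id}
Cell M[F, end] receives both F -> F end P and F -> λ — the grammar is not LL(1).

No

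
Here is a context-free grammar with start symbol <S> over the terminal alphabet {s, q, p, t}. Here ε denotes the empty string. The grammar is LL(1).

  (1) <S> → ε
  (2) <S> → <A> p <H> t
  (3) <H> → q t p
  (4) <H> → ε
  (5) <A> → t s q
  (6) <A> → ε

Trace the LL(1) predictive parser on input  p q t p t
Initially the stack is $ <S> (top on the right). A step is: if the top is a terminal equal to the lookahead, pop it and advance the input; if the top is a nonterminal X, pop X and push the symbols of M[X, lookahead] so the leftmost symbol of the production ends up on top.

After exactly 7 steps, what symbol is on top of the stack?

t

     Stack          Input        Action
  1  $ <S>          p q t p t $  expand <S> → <A> p <H> t
  2  $ t <H> p <A>  p q t p t $  expand <A> → ε
  3  $ t <H> p      p q t p t $  match p
  4  $ t <H>        q t p t $    expand <H> → q t p
  5  $ t p t q      q t p t $    match q
  6  $ t p t        t p t $      match t
  7  $ t p          p t $        match p
Stack after step 7: $ t (top = t).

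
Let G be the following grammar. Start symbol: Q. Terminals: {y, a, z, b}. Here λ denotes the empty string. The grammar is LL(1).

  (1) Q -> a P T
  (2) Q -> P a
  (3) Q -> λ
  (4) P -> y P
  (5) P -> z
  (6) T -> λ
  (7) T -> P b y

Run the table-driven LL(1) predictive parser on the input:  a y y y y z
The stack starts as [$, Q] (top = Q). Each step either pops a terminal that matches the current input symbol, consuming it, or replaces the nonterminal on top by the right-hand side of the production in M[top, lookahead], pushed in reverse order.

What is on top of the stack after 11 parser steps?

z

      Stack    Input          Action
   1  $ Q      a y y y y z $  expand Q -> a P T
   2  $ T P a  a y y y y z $  match a
   3  $ T P    y y y y z $    expand P -> y P
   4  $ T P y  y y y y z $    match y
   5  $ T P    y y y z $      expand P -> y P
   6  $ T P y  y y y z $      match y
   7  $ T P    y y z $        expand P -> y P
   8  $ T P y  y y z $        match y
   9  $ T P    y z $          expand P -> y P
  10  $ T P y  y z $          match y
  11  $ T P    z $            expand P -> z
Stack after step 11: $ T z (top = z).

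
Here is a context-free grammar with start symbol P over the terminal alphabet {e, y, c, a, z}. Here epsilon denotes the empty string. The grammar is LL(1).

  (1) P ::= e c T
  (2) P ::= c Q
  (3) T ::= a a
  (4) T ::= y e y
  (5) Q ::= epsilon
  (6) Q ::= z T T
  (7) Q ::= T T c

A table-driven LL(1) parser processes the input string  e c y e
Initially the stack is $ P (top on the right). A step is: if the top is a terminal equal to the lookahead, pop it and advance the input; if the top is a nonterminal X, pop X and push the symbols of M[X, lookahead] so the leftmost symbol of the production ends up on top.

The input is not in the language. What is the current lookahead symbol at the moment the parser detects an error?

step 1: stack=$ P  input=e c y e $  — expand P ::= e c T
step 2: stack=$ T c e  input=e c y e $  — match e
step 3: stack=$ T c  input=c y e $  — match c
step 4: stack=$ T  input=y e $  — expand T ::= y e y
step 5: stack=$ y e y  input=y e $  — match y
step 6: stack=$ y e  input=e $  — match e
step 7: stack=$ y  input=$  — error: top is terminal y but lookahead is $

$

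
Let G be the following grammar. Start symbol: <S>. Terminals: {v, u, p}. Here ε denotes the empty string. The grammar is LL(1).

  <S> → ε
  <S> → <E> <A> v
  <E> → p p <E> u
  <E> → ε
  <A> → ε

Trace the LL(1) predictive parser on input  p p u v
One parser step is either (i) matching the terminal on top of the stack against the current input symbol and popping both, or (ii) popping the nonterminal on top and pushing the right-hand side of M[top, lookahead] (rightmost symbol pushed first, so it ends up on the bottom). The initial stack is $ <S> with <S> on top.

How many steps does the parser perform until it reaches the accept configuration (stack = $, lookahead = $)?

step 1: stack=$ <S>  input=p p u v $  — expand <S> → <E> <A> v
step 2: stack=$ v <A> <E>  input=p p u v $  — expand <E> → p p <E> u
step 3: stack=$ v <A> u <E> p p  input=p p u v $  — match p
step 4: stack=$ v <A> u <E> p  input=p u v $  — match p
step 5: stack=$ v <A> u <E>  input=u v $  — expand <E> → ε
step 6: stack=$ v <A> u  input=u v $  — match u
step 7: stack=$ v <A>  input=v $  — expand <A> → ε
step 8: stack=$ v  input=v $  — match v
Accept reached after 8 steps.

8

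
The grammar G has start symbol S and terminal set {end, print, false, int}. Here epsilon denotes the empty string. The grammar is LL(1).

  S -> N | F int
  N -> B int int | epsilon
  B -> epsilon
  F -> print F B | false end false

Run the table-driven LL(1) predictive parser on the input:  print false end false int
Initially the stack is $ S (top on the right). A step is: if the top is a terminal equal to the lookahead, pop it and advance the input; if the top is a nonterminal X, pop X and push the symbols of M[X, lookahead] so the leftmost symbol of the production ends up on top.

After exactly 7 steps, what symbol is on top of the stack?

B

     Stack                    Input                        Action
  1  $ S                      print false end false int $  expand S -> F int
  2  $ int F                  print false end false int $  expand F -> print F B
  3  $ int B F print          print false end false int $  match print
  4  $ int B F                false end false int $        expand F -> false end false
  5  $ int B false end false  false end false int $        match false
  6  $ int B false end        end false int $              match end
  7  $ int B false            false int $                  match false
Stack after step 7: $ int B (top = B).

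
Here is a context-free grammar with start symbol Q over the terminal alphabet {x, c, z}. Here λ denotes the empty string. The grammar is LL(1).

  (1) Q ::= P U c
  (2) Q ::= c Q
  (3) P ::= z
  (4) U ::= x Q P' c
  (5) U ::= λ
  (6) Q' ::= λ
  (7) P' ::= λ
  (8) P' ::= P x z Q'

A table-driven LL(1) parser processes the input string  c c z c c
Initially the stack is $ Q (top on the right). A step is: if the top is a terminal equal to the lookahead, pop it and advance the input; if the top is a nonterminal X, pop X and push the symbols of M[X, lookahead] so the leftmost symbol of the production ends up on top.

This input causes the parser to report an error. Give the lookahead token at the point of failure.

step 1: stack=$ Q  input=c c z c c $  — expand Q ::= c Q
step 2: stack=$ Q c  input=c c z c c $  — match c
step 3: stack=$ Q  input=c z c c $  — expand Q ::= c Q
step 4: stack=$ Q c  input=c z c c $  — match c
step 5: stack=$ Q  input=z c c $  — expand Q ::= P U c
step 6: stack=$ c U P  input=z c c $  — expand P ::= z
step 7: stack=$ c U z  input=z c c $  — match z
step 8: stack=$ c U  input=c c $  — expand U ::= λ
step 9: stack=$ c  input=c c $  — match c
step 10: stack=$  input=c $  — error: stack empty but input remains

c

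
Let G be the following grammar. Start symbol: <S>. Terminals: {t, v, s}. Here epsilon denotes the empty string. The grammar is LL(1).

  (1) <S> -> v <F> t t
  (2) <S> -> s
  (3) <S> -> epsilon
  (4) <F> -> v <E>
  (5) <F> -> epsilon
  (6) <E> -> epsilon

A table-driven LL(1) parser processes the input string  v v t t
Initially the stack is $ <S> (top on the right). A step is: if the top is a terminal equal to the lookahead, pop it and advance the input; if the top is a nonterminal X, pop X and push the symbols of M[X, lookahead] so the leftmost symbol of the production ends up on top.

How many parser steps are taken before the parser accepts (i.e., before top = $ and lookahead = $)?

step 1: stack=$ <S>  input=v v t t $  — expand <S> -> v <F> t t
step 2: stack=$ t t <F> v  input=v v t t $  — match v
step 3: stack=$ t t <F>  input=v t t $  — expand <F> -> v <E>
step 4: stack=$ t t <E> v  input=v t t $  — match v
step 5: stack=$ t t <E>  input=t t $  — expand <E> -> epsilon
step 6: stack=$ t t  input=t t $  — match t
step 7: stack=$ t  input=t $  — match t
Accept reached after 7 steps.

7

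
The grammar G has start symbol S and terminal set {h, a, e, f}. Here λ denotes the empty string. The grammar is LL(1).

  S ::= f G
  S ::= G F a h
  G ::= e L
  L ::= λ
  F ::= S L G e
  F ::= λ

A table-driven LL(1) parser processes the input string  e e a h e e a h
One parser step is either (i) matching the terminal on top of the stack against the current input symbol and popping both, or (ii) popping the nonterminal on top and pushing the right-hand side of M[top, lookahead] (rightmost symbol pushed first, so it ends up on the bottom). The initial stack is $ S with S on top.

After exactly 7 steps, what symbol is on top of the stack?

e

     Stack                Input              Action
  1  $ S                  e e a h e e a h $  expand S ::= G F a h
  2  $ h a F G            e e a h e e a h $  expand G ::= e L
  3  $ h a F L e          e e a h e e a h $  match e
  4  $ h a F L            e a h e e a h $    expand L ::= λ
  5  $ h a F              e a h e e a h $    expand F ::= S L G e
  6  $ h a e G L S        e a h e e a h $    expand S ::= G F a h
  7  $ h a e G L h a F G  e a h e e a h $    expand G ::= e L
Stack after step 7: $ h a e G L h a F L e (top = e).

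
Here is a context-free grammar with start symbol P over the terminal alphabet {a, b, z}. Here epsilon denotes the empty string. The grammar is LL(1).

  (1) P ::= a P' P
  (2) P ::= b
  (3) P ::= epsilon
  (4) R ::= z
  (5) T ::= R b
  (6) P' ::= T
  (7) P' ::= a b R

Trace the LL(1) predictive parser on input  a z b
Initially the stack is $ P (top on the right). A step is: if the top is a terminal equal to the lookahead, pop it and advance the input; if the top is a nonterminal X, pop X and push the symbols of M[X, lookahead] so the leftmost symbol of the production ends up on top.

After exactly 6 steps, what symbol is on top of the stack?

     Stack     Input    Action
  1  $ P       a z b $  expand P ::= a P' P
  2  $ P P' a  a z b $  match a
  3  $ P P'    z b $    expand P' ::= T
  4  $ P T     z b $    expand T ::= R b
  5  $ P b R   z b $    expand R ::= z
  6  $ P b z   z b $    match z
Stack after step 6: $ P b (top = b).

b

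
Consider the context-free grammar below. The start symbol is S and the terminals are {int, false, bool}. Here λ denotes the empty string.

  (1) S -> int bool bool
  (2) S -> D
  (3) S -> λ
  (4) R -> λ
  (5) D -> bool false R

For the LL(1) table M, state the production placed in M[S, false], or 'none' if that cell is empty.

none

FIRST(R): from R->λ we get {λ}. So FIRST(R) = {λ}.
FIRST(D): from D->bool false R we get {bool}. So FIRST(D) = {bool}.
FIRST(S): from S->int bool bool we get {int}; from S->D we get {bool}; from S->λ we get {λ}. So FIRST(S) = {λ, bool, int}.
FOLLOW(S) includes $ since S is the start symbol.
FOLLOW(S): S appears on no right-hand side. Thus FOLLOW(S) = {$}.
For S -> int bool bool: FIRST(int bool bool) = {int}, so it goes in M[S, t] for t ∈ {int}.
For S -> D: FIRST(D) = {bool}, so it goes in M[S, t] for t ∈ {bool}.
For S -> λ: FIRST(λ) = {λ}, so it goes in M[S, t] for t ∈ {}; since λ ∈ FIRST, also for every t ∈ FOLLOW(S) = {$}.
None of these place a production in M[S, false].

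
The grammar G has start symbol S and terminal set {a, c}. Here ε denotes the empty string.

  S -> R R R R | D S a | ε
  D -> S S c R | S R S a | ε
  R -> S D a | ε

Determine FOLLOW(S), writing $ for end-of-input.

{$, a, c}

FIRST(S) = {ε, a, c}  (via R R R R, D S a)
FIRST(D) = {ε, a, c}  (via S S c R, S R S a)
FIRST(R) = {ε, a, c}  (via S D a)
FOLLOW(S) includes $ since S is the start symbol.
FOLLOW(S): in S->D S a, S is followed by a with FIRST {a}; in D->S S c R (occurrence 1), S is followed by S c R with FIRST {a, c}; in D->S S c R (occurrence 2), S is followed by c R with FIRST {c}; in D->S R S a (occurrence 1), S is followed by R S a with FIRST {a, c}; in D->S R S a (occurrence 2), S is followed by a with FIRST {a}; in R->S D a, S is followed by D a with FIRST {a, c}. Thus FOLLOW(S) = {$, a, c}.
FOLLOW(D): in S->D S a, D is followed by S a with FIRST {a, c}; in R->S D a, D is followed by a with FIRST {a}. Thus FOLLOW(D) = {a, c}.
FOLLOW(R): in S->R R R R (occurrence 1), R is followed by R R R with FIRST {ε, a, c}; in S->R R R R (occurrence 1), the suffix after R is nullable, so FOLLOW(R) ⊇ FOLLOW(S) = {$, a, c}; in S->R R R R (occurrence 2), R is followed by R R with FIRST {ε, a, c}; in S->R R R R (occurrence 2), the suffix after R is nullable, so FOLLOW(R) ⊇ FOLLOW(S) = {$, a, c}; in S->R R R R (occurrence 3), R is followed by R with FIRST {ε, a, c}; in S->R R R R (occurrence 3), the suffix after R is nullable, so FOLLOW(R) ⊇ FOLLOW(S) = {$, a, c}; in S->R R R R (occurrence 4), the suffix after R is empty, so FOLLOW(R) ⊇ FOLLOW(S) = {$, a, c}; in D->S S c R, the suffix after R is empty, so FOLLOW(R) ⊇ FOLLOW(D) = {a, c}; in D->S R S a, R is followed by S a with FIRST {a, c}. Thus FOLLOW(R) = {$, a, c}.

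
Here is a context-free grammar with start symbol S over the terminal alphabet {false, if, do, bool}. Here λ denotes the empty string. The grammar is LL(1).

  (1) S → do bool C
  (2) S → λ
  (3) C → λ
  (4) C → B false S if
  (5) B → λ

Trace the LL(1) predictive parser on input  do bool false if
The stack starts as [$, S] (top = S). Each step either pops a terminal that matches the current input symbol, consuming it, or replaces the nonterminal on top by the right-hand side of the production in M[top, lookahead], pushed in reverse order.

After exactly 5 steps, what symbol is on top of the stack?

false

     Stack           Input               Action
  1  $ S             do bool false if $  expand S → do bool C
  2  $ C bool do     do bool false if $  match do
  3  $ C bool        bool false if $     match bool
  4  $ C             false if $          expand C → B false S if
  5  $ if S false B  false if $          expand B → λ
Stack after step 5: $ if S false (top = false).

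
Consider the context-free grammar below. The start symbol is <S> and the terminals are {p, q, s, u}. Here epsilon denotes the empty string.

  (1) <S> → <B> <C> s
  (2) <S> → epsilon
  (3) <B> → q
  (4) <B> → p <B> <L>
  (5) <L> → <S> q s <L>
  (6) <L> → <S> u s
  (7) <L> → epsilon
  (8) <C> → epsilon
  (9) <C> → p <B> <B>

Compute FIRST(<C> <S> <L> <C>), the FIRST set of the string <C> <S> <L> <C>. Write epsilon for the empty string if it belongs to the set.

{epsilon, p, q, u}

FIRST(<B>): from <B>→q we get {q}; from <B>→p <B> <L> we get {p}. So FIRST(<B>) = {p, q}.
FIRST(<C>): from <C>→epsilon we get {epsilon}; from <C>→p <B> <B> we get {p}. So FIRST(<C>) = {epsilon, p}.
FIRST(<S>): from <S>→<B> <C> s we get {p, q}; from <S>→epsilon we get {epsilon}. So FIRST(<S>) = {epsilon, p, q}.
FIRST(<L>): from <L>→<S> q s <L> we get {p, q}; from <L>→<S> u s we get {p, q, u}; from <L>→epsilon we get {epsilon}. So FIRST(<L>) = {epsilon, p, q, u}.
FIRST(<C> <S> <L> <C>): take FIRST of each symbol in turn, carrying on past any symbol whose FIRST contains epsilon; result {epsilon, p, q, u}.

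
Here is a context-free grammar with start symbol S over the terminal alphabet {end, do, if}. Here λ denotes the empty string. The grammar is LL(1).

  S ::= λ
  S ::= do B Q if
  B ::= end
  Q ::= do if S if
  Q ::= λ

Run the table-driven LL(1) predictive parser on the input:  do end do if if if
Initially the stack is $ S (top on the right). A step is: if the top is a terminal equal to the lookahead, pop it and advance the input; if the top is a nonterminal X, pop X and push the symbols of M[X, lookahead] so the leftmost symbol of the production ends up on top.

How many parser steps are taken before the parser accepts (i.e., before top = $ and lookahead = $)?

step 1: stack=$ S  input=do end do if if if $  — expand S ::= do B Q if
step 2: stack=$ if Q B do  input=do end do if if if $  — match do
step 3: stack=$ if Q B  input=end do if if if $  — expand B ::= end
step 4: stack=$ if Q end  input=end do if if if $  — match end
step 5: stack=$ if Q  input=do if if if $  — expand Q ::= do if S if
step 6: stack=$ if if S if do  input=do if if if $  — match do
step 7: stack=$ if if S if  input=if if if $  — match if
step 8: stack=$ if if S  input=if if $  — expand S ::= λ
step 9: stack=$ if if  input=if if $  — match if
step 10: stack=$ if  input=if $  — match if
Accept reached after 10 steps.

10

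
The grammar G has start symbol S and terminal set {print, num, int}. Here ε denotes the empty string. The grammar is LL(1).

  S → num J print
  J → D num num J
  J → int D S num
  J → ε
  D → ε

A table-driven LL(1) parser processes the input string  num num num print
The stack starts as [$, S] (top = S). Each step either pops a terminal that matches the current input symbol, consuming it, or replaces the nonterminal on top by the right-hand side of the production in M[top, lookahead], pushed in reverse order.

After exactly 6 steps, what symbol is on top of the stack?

J

step 1: stack=$ S  input=num num num print $  — expand S → num J print
step 2: stack=$ print J num  input=num num num print $  — match num
step 3: stack=$ print J  input=num num print $  — expand J → D num num J
step 4: stack=$ print J num num D  input=num num print $  — expand D → ε
step 5: stack=$ print J num num  input=num num print $  — match num
step 6: stack=$ print J num  input=num print $  — match num
Stack after step 6: $ print J (top = J).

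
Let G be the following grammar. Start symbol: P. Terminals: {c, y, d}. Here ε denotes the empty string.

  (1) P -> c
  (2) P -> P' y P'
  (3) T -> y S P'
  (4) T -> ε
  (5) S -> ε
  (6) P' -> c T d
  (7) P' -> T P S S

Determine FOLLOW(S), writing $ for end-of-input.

FIRST(T) = {ε, y}
FIRST(S) = {ε}
FIRST(P) = {c, y}  (via P' y P')
FIRST(P') = {c, y}  (via T P S S)
FOLLOW(P) includes $ since P is the start symbol.
FOLLOW(T): in P'->c T d, T is followed by d with FIRST {d}; in P'->T P S S, T is followed by P S S with FIRST {c, y}. Thus FOLLOW(T) = {c, d, y}.
FOLLOW(P): in P'->T P S S, P is followed by S S with FIRST {ε}; in P'->T P S S, the suffix after P is nullable, so FOLLOW(P) ⊇ FOLLOW(P') = {$, c, d, y}. Thus FOLLOW(P) = {$, c, d, y}.
FOLLOW(P'): in P->P' y P' (occurrence 1), P' is followed by y P' with FIRST {y}; in P->P' y P' (occurrence 2), the suffix after P' is empty, so FOLLOW(P') ⊇ FOLLOW(P) = {$, c, d, y}; in T->y S P', the suffix after P' is empty, so FOLLOW(P') ⊇ FOLLOW(T) = {c, d, y}. Thus FOLLOW(P') = {$, c, d, y}.
FOLLOW(S): in T->y S P', S is followed by P' with FIRST {c, y}; in P'->T P S S (occurrence 1), S is followed by S with FIRST {ε}; in P'->T P S S (occurrence 1), the suffix after S is nullable, so FOLLOW(S) ⊇ FOLLOW(P') = {$, c, d, y}; in P'->T P S S (occurrence 2), the suffix after S is empty, so FOLLOW(S) ⊇ FOLLOW(P') = {$, c, d, y}. Thus FOLLOW(S) = {$, c, d, y}.

{$, c, d, y}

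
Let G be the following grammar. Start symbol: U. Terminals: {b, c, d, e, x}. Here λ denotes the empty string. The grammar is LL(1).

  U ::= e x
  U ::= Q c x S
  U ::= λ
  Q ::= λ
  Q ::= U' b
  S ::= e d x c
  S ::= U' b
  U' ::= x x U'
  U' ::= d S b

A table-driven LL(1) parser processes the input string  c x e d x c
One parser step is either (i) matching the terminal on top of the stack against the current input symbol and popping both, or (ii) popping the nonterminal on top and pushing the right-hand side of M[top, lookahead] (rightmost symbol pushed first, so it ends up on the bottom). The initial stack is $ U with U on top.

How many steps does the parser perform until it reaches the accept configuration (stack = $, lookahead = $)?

step 1: stack=$ U  input=c x e d x c $  — expand U ::= Q c x S
step 2: stack=$ S x c Q  input=c x e d x c $  — expand Q ::= λ
step 3: stack=$ S x c  input=c x e d x c $  — match c
step 4: stack=$ S x  input=x e d x c $  — match x
step 5: stack=$ S  input=e d x c $  — expand S ::= e d x c
step 6: stack=$ c x d e  input=e d x c $  — match e
step 7: stack=$ c x d  input=d x c $  — match d
step 8: stack=$ c x  input=x c $  — match x
step 9: stack=$ c  input=c $  — match c
Accept reached after 9 steps.

9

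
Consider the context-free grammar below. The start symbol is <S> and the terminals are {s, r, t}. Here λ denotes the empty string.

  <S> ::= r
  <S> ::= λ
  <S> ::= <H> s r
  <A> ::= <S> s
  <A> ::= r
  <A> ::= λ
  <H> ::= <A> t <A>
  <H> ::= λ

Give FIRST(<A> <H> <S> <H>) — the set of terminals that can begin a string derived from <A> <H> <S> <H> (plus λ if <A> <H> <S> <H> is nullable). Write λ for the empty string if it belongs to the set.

{λ, r, s, t}

FIRST(<S>) = {λ, r, s, t}  (via <H> s r)
FIRST(<A>) = {λ, r, s, t}  (via <S> s)
FIRST(<H>) = {λ, r, s, t}  (via <A> t <A>)
FIRST(<A> <H> <S> <H>): take FIRST of each symbol in turn, carrying on past any symbol whose FIRST contains λ; result {λ, r, s, t}.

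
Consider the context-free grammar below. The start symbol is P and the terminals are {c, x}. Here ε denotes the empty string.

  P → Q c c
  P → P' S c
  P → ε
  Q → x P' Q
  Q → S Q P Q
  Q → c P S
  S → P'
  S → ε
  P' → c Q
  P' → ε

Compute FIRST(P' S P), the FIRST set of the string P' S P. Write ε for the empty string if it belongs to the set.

{ε, c, x}

FIRST(P'): from P'→c Q we get {c}; from P'→ε we get {ε}. So FIRST(P') = {ε, c}.
FIRST(S): from S→P' we get {ε, c}; from S→ε we get {ε}. So FIRST(S) = {ε, c}.
FIRST(Q): from Q→x P' Q we get {x}; from Q→S Q P Q we get {c, x}; from Q→c P S we get {c}. So FIRST(Q) = {c, x}.
FIRST(P): from P→Q c c we get {c, x}; from P→P' S c we get {c}; from P→ε we get {ε}. So FIRST(P) = {ε, c, x}.
FIRST(P' S P): take FIRST of each symbol in turn, carrying on past any symbol whose FIRST contains ε; result {ε, c, x}.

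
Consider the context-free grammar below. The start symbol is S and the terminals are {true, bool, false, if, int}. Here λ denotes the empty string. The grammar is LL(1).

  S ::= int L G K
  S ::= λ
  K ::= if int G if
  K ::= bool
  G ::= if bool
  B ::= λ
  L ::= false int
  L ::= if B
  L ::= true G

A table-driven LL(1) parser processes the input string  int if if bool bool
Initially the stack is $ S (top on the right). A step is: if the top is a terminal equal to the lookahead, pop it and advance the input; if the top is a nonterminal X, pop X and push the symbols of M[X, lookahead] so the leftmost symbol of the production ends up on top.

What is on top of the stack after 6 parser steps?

if

step 1: stack=$ S  input=int if if bool bool $  — expand S ::= int L G K
step 2: stack=$ K G L int  input=int if if bool bool $  — match int
step 3: stack=$ K G L  input=if if bool bool $  — expand L ::= if B
step 4: stack=$ K G B if  input=if if bool bool $  — match if
step 5: stack=$ K G B  input=if bool bool $  — expand B ::= λ
step 6: stack=$ K G  input=if bool bool $  — expand G ::= if bool
Stack after step 6: $ K bool if (top = if).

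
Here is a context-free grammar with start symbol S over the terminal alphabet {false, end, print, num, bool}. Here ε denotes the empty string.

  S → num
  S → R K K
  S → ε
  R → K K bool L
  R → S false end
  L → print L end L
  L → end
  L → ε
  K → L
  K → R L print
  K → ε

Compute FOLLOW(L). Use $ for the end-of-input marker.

FIRST(L): from L→print L end L we get {print}; from L→end we get {end}; from L→ε we get {ε}. So FIRST(L) = {ε, end, print}.
FIRST(S): from S→num we get {num}; from S→R K K we get {bool, end, false, num, print}; from S→ε we get {ε}. So FIRST(S) = {ε, bool, end, false, num, print}.
FIRST(R): from R→K K bool L we get {bool, end, false, num, print}; from R→S false end we get {bool, end, false, num, print}. So FIRST(R) = {bool, end, false, num, print}.
FIRST(K): from K→L we get {ε, end, print}; from K→R L print we get {bool, end, false, num, print}; from K→ε we get {ε}. So FIRST(K) = {ε, bool, end, false, num, print}.
FOLLOW(S) includes $ since S is the start symbol.
FOLLOW(S): in R→S false end, S is followed by false end with FIRST {false}. Thus FOLLOW(S) = {$, false}.
FOLLOW(R): in S→R K K, R is followed by K K with FIRST {ε, bool, end, false, num, print}; in S→R K K, the suffix after R is nullable, so FOLLOW(R) ⊇ FOLLOW(S) = {$, false}; in K→R L print, R is followed by L print with FIRST {end, print}. Thus FOLLOW(R) = {$, bool, end, false, num, print}.
FOLLOW(K): in S→R K K (occurrence 1), K is followed by K with FIRST {ε, bool, end, false, num, print}; in S→R K K (occurrence 1), the suffix after K is nullable, so FOLLOW(K) ⊇ FOLLOW(S) = {$, false}; in S→R K K (occurrence 2), the suffix after K is empty, so FOLLOW(K) ⊇ FOLLOW(S) = {$, false}; in R→K K bool L (occurrence 1), K is followed by K bool L with FIRST {bool, end, false, num, print}; in R→K K bool L (occurrence 2), K is followed by bool L with FIRST {bool}. Thus FOLLOW(K) = {$, bool, end, false, num, print}.
FOLLOW(L): in R→K K bool L, the suffix after L is empty, so FOLLOW(L) ⊇ FOLLOW(R) = {$, bool, end, false, num, print}; in L→print L end L (occurrence 1), L is followed by end L with FIRST {end}; in L→print L end L (occurrence 2), the suffix after L is empty (adds nothing new); in K→L, the suffix after L is empty, so FOLLOW(L) ⊇ FOLLOW(K) = {$, bool, end, false, num, print}; in K→R L print, L is followed by print with FIRST {print}. Thus FOLLOW(L) = {$, bool, end, false, num, print}.

{$, bool, end, false, num, print}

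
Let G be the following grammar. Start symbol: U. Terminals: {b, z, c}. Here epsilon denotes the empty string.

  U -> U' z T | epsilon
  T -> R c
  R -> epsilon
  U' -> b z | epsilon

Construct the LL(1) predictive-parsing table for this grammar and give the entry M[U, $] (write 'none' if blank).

FIRST(R): from R->epsilon we get {epsilon}. So FIRST(R) = {epsilon}.
FIRST(U'): from U'->b z we get {b}; from U'->epsilon we get {epsilon}. So FIRST(U') = {epsilon, b}.
FIRST(U): from U->U' z T we get {b, z}; from U->epsilon we get {epsilon}. So FIRST(U) = {epsilon, b, z}.
FIRST(T): from T->R c we get {c}. So FIRST(T) = {c}.
FOLLOW(U) includes $ since U is the start symbol.
FOLLOW(U): U appears on no right-hand side. Thus FOLLOW(U) = {$}.
For U -> U' z T: FIRST(U' z T) = {b, z}, so it goes in M[U, t] for t ∈ {b, z}.
For U -> epsilon: FIRST(epsilon) = {epsilon}, so it goes in M[U, t] for t ∈ {}; since epsilon ∈ FIRST, also for every t ∈ FOLLOW(U) = {$}.

U -> epsilon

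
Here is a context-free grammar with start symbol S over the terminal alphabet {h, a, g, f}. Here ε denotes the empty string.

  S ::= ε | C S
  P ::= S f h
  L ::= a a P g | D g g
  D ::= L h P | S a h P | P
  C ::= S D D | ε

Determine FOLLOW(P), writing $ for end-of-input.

{$, a, f, g}

FIRST(S): from S::=ε we get {ε}; from S::=C S we get {ε, a, f}. So FIRST(S) = {ε, a, f}.
FIRST(P): from P::=S f h we get {a, f}. So FIRST(P) = {a, f}.
FIRST(L): from L::=a a P g we get {a}; from L::=D g g we get {a, f}. So FIRST(L) = {a, f}.
FIRST(D): from D::=L h P we get {a, f}; from D::=S a h P we get {a, f}; from D::=P we get {a, f}. So FIRST(D) = {a, f}.
FIRST(C): from C::=S D D we get {a, f}; from C::=ε we get {ε}. So FIRST(C) = {ε, a, f}.
FOLLOW(S) includes $ since S is the start symbol.
FOLLOW(S): in S::=C S, the suffix after S is empty (adds nothing new); in P::=S f h, S is followed by f h with FIRST {f}; in D::=S a h P, S is followed by a h P with FIRST {a}; in C::=S D D, S is followed by D D with FIRST {a, f}. Thus FOLLOW(S) = {$, a, f}.
FOLLOW(L): in D::=L h P, L is followed by h P with FIRST {h}. Thus FOLLOW(L) = {h}.
FOLLOW(C): in S::=C S, C is followed by S with FIRST {ε, a, f}; in S::=C S, the suffix after C is nullable, so FOLLOW(C) ⊇ FOLLOW(S) = {$, a, f}. Thus FOLLOW(C) = {$, a, f}.
FOLLOW(D): in L::=D g g, D is followed by g g with FIRST {g}; in C::=S D D (occurrence 1), D is followed by D with FIRST {a, f}; in C::=S D D (occurrence 2), the suffix after D is empty, so FOLLOW(D) ⊇ FOLLOW(C) = {$, a, f}. Thus FOLLOW(D) = {$, a, f, g}.
FOLLOW(P): in L::=a a P g, P is followed by g with FIRST {g}; in D::=L h P, the suffix after P is empty, so FOLLOW(P) ⊇ FOLLOW(D) = {$, a, f, g}; in D::=S a h P, the suffix after P is empty, so FOLLOW(P) ⊇ FOLLOW(D) = {$, a, f, g}; in D::=P, the suffix after P is empty, so FOLLOW(P) ⊇ FOLLOW(D) = {$, a, f, g}. Thus FOLLOW(P) = {$, a, f, g}.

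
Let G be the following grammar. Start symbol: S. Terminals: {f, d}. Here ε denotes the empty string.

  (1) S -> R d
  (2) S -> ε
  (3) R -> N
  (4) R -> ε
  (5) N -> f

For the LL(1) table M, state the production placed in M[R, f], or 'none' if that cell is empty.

FIRST(N): from N->f we get {f}. So FIRST(N) = {f}.
FIRST(R): from R->N we get {f}; from R->ε we get {ε}. So FIRST(R) = {ε, f}.
FIRST(S): from S->R d we get {d, f}; from S->ε we get {ε}. So FIRST(S) = {ε, d, f}.
FOLLOW(S) includes $ since S is the start symbol.
FOLLOW(R): in S->R d, R is followed by d with FIRST {d}. Thus FOLLOW(R) = {d}.
For R -> N: FIRST(N) = {f}, so it goes in M[R, t] for t ∈ {f}.
For R -> ε: FIRST(ε) = {ε}, so it goes in M[R, t] for t ∈ {}; since ε ∈ FIRST, also for every t ∈ FOLLOW(R) = {d}.

R -> N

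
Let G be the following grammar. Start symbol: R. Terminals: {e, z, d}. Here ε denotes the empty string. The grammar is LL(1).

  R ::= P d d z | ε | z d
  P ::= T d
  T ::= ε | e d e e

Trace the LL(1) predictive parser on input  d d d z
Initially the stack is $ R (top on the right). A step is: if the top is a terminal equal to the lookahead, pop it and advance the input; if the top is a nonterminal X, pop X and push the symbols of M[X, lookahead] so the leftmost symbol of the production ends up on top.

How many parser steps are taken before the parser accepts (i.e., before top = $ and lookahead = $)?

7

     Stack        Input      Action
  1  $ R          d d d z $  expand R ::= P d d z
  2  $ z d d P    d d d z $  expand P ::= T d
  3  $ z d d d T  d d d z $  expand T ::= ε
  4  $ z d d d    d d d z $  match d
  5  $ z d d      d d z $    match d
  6  $ z d        d z $      match d
  7  $ z          z $        match z
Accept reached after 7 steps.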